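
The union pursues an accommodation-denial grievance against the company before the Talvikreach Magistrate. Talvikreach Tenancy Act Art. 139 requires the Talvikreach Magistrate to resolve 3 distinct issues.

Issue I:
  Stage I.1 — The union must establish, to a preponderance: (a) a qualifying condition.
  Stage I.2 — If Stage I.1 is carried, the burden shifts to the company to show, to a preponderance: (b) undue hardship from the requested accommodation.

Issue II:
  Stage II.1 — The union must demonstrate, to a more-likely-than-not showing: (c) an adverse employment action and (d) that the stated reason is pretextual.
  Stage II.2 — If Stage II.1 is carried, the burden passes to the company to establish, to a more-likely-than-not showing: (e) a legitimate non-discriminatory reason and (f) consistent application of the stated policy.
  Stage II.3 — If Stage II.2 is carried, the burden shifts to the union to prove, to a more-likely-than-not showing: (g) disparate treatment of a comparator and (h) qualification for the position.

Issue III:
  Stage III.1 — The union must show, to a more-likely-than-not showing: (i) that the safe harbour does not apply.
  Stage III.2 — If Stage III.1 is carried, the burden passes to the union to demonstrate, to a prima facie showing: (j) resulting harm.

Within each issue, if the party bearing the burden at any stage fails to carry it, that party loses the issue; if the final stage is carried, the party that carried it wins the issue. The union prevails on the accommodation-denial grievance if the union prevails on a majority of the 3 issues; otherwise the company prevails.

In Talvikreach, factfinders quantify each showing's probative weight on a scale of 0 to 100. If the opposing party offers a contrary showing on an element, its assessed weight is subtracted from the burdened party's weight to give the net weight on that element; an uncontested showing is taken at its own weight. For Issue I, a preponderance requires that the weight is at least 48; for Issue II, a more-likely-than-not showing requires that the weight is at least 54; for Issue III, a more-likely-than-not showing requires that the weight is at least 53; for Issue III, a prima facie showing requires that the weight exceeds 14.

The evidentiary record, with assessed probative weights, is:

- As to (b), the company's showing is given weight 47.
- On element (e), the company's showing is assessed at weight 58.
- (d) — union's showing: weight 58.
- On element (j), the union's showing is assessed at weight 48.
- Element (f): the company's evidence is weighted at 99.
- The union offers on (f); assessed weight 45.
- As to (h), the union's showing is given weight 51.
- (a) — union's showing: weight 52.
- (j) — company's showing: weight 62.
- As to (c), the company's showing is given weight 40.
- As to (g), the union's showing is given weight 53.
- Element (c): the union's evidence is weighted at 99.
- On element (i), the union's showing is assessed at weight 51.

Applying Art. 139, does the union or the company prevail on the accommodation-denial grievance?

— Issue I —
Stage I.1 — burden on union; standard: a preponderance (weight is at least 48).
    (a): 52 ≥ 48 [met]
  The union carries Stage I.1; the company now bears the burden.
Stage I.2 — burden on company; standard: a preponderance (weight is at least 48).
    (b): 47 < 48 [not met]
  Stage I.2 not carried; the company fails its burden.
The analysis ends at Stage I.2; the union prevails on this issue.
— Issue II —
At Stage II.1 the union must meet a more-likely-than-not showing (weight is at least 54): on (c) the weight is 99 less the opposing 40 gives net 59, which does reach 54, so (c) meets the standard; on (d) the weight is 58, ≥ 54, so (d) meets the standard.
  Stage II.1 is satisfied; the onus moves to the company.
At Stage II.2 the company must meet a more-likely-than-not showing (weight is at least 54): on (e) the weight is 58, ≥ 54, so (e) meets the standard; on (f) the weight is 99 less the opposing 45 gives net 54, which does reach 54, so (f) meets the standard.
  Stage II.2 is satisfied; the onus moves to the union.
At Stage II.3 the union must meet a more-likely-than-not showing (weight is at least 54): on (g) the weight is 53, which does not reach 54, so (g) does not meet the standard; on (h) the weight is 51, which does not reach 54, so (h) does not meet the standard.
  The union does not carry Stage II.3.
So the company prevails on this issue.
— Issue III —
At Stage III.1 the union must meet a more-likely-than-not showing (weight is at least 53): on (i) the weight is 51, which does not reach 53, so (i) does not meet the standard.
  The union does not carry Stage III.1.
The analysis ends at Stage III.1; the company prevails on this issue.
Per-issue: Issue I → union; Issue II → company; Issue III → company. The union must prevail on a majority of issues; overall, the company prevails.

company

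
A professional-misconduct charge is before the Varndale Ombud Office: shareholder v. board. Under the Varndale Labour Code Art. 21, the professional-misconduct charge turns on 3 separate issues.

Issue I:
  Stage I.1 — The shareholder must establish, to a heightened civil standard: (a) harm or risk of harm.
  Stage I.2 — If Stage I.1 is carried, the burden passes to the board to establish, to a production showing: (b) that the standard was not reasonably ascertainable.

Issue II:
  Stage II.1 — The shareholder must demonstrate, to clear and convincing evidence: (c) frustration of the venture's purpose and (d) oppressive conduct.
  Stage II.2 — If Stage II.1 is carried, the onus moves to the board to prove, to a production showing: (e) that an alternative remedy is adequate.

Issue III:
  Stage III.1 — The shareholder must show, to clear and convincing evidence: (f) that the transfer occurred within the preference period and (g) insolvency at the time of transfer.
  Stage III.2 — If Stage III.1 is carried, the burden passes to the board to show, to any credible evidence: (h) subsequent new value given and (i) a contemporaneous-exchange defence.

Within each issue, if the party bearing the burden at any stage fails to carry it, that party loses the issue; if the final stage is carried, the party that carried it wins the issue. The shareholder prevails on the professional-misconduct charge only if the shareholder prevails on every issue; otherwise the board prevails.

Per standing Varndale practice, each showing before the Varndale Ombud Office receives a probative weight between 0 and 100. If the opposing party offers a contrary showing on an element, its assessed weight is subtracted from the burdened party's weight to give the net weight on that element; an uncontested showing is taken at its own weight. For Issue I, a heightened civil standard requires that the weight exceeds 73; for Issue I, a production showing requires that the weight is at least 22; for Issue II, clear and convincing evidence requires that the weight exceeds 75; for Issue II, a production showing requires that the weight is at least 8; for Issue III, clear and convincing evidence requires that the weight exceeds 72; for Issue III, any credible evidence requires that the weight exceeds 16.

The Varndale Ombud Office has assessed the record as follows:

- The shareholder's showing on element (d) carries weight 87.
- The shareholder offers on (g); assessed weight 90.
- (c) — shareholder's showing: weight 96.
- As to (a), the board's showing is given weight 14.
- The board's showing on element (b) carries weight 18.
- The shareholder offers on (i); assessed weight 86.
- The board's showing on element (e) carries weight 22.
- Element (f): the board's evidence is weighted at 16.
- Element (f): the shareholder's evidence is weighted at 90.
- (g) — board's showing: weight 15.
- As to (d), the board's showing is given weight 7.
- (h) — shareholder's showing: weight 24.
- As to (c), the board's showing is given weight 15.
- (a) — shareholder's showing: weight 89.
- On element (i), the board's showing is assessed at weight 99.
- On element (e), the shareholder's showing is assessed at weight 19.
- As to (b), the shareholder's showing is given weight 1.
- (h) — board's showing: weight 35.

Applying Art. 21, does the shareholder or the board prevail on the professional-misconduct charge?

— Issue I —
Stage I.1 — burden on shareholder; standard: a heightened civil standard (weight exceeds 73).
    (a): 89 − 14 = 75 > 73 [met]
  Stage I.1 is satisfied; the onus moves to the board.
Stage I.2 — burden on board; standard: a production showing (weight is at least 22).
    (b): 18 − 1 = 17 < 22 [not met]
  Not every element is met, so the board fails to carry Stage I.2.
The shareholder prevails on this issue.
— Issue II —
Stage II.1 — burden on shareholder; standard: clear and convincing evidence (weight exceeds 75).
    (c): 96 − 15 = 81 > 75 [met]
    (d): 87 − 7 = 80 > 75 [met]
  The shareholder carries Stage II.1; the board now bears the burden.
Stage II.2 — burden on board; standard: a production showing (weight is at least 8).
    (e): 22 − 19 = 3 < 8 [not met]
  The board does not carry Stage II.2.
The analysis ends at Stage II.2; the shareholder prevails on this issue.
— Issue III —
At Stage III.1 the shareholder must meet clear and convincing evidence (weight exceeds 72): on (f) the weight is 90 less the opposing 16 gives net 74, which does exceed 72, so (f) meets the standard; on (g) the weight is 90 less the opposing 15 gives net 75, > 72, so (g) meets the standard.
  All elements met. The burden passes to the board.
At Stage III.2 the board must meet any credible evidence (weight exceeds 16): on (h) the weight is 35 less the opposing 24 gives net 11, ≤ 16, so (h) does not meet the standard; on (i) the weight is 99 less the opposing 86 gives net 13, ≤ 16, so (i) does not meet the standard.
  Stage III.2 not carried; the board fails its burden.
The analysis ends at Stage III.2; the shareholder prevails on this issue.
Per-issue: Issue I → shareholder; Issue II → shareholder; Issue III → shareholder. The shareholder must prevail on every issue; overall, the shareholder prevails.

shareholder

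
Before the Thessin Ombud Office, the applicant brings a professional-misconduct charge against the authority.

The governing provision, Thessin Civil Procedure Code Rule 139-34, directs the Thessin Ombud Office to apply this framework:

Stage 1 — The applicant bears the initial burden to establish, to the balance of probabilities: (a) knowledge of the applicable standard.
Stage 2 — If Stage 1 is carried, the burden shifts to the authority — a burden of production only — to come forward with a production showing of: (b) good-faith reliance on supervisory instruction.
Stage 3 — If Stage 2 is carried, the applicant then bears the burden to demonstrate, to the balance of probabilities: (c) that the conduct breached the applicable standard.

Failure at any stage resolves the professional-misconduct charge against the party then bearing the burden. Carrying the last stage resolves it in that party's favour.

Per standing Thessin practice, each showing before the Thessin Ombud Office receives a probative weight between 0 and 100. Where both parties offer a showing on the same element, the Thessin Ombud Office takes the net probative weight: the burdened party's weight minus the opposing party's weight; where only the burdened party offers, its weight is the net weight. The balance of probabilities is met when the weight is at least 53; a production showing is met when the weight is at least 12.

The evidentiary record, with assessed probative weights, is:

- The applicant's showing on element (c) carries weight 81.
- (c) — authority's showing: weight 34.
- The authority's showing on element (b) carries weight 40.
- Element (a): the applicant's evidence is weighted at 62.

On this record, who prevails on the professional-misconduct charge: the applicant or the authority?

Stage 1 — burden on applicant; standard: the balance of probabilities (weight is at least 53).
    (a): 62 ≥ 53 [met]
  Stage 1 carried; the burden shifts to the authority.
Stage 2 — burden on authority; standard: a production showing (weight is at least 12).
    (b): 40 ≥ 12 [met]
  The authority carries Stage 2; the applicant now bears the burden.
Stage 3 — burden on applicant; standard: the balance of probabilities (weight is at least 53).
    (c): 81 − 34 = 47 < 53 [not met]
  Stage 3 not carried; the applicant fails its burden.
The authority prevails.

authority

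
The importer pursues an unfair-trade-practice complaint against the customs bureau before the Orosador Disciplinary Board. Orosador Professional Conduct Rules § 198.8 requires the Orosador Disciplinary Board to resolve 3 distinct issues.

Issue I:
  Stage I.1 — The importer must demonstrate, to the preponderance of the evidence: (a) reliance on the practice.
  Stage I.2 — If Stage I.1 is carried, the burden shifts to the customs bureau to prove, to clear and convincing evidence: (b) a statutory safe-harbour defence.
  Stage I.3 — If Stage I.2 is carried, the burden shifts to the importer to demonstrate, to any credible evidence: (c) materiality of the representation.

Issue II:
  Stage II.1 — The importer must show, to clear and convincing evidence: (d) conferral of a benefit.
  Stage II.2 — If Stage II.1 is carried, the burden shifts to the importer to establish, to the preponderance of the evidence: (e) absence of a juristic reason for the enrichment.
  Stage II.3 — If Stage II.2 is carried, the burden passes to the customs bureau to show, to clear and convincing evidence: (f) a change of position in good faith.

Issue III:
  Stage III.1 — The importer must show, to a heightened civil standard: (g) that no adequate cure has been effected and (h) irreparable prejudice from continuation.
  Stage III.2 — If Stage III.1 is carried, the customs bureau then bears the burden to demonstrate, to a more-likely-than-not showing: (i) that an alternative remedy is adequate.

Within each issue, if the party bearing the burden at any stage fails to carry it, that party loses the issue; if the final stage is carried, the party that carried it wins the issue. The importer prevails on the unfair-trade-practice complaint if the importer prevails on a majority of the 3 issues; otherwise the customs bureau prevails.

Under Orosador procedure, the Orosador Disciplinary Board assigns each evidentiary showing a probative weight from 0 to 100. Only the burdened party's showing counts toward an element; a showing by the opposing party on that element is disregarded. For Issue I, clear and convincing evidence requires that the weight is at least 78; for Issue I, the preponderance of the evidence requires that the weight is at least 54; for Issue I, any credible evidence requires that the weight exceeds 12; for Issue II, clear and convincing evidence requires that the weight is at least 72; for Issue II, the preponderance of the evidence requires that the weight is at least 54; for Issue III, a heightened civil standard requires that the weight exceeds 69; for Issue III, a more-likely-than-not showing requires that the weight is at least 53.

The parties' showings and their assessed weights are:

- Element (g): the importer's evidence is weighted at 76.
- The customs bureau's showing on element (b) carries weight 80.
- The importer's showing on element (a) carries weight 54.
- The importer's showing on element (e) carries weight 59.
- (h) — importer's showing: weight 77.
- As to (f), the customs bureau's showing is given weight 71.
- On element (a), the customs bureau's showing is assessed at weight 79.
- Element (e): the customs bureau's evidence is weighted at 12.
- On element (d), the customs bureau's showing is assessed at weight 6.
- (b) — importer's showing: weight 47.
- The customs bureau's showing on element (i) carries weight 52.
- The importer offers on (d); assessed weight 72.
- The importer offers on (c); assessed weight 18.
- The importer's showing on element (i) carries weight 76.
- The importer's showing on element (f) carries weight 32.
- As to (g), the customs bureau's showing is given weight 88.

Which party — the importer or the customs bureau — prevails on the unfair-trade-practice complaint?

importer

— Issue I —
At Stage I.1 the importer must meet the preponderance of the evidence (weight is at least 54): on (a) the weight is 54 (the customs bureau's 79 is given no effect), which does reach 54, so (a) meets the standard.
  Stage I.1 carried; the burden shifts to the customs bureau.
At Stage I.2 the customs bureau must meet clear and convincing evidence (weight is at least 78): on (b) the weight is 80 (the importer's 47 is given no effect), ≥ 78, so (b) meets the standard.
  Stage I.2 is satisfied; the onus moves to the importer.
At Stage I.3 the importer must meet any credible evidence (weight exceeds 12): on (c) the weight is 18, > 12, so (c) meets the standard.
  Stage I.3 carried; the final stage is satisfied.
Every stage carried; the importer prevails on this issue.
— Issue II —
Stage II.1 — burden on importer; standard: clear and convincing evidence (weight is at least 72).
    (d): 72 (customs bureau's 6 disregarded) ≥ 72 [met]
  Stage II.1 is satisfied; the importer continues to bear the burden.
Stage II.2 — burden on importer; standard: the preponderance of the evidence (weight is at least 54).
    (e): 59 (customs bureau's 12 disregarded) ≥ 54 [met]
  Stage II.2 carried; the burden shifts to the customs bureau.
Stage II.3 — burden on customs bureau; standard: clear and convincing evidence (weight is at least 72).
    (f): 71 (importer's 32 disregarded) < 72 [not met]
  Stage II.3 not carried; the customs bureau fails its burden.
The analysis ends at Stage II.3; the importer prevails on this issue.
— Issue III —
Stage III.1 — burden on importer; standard: a heightened civil standard (weight exceeds 69).
    (g): 76 (customs bureau's 88 disregarded) > 69 [met]
    (h): 77 > 69 [met]
  The importer carries Stage III.1; the customs bureau now bears the burden.
Stage III.2 — burden on customs bureau; standard: a more-likely-than-not showing (weight is at least 53).
    (i): 52 (importer's 76 disregarded) < 53 [not met]
  Not every element is met, so the customs bureau fails to carry Stage III.2.
The analysis ends at Stage III.2; the importer prevails on this issue.
Per-issue: Issue I → importer; Issue II → importer; Issue III → importer. The importer must prevail on a majority of issues; overall, the importer prevails.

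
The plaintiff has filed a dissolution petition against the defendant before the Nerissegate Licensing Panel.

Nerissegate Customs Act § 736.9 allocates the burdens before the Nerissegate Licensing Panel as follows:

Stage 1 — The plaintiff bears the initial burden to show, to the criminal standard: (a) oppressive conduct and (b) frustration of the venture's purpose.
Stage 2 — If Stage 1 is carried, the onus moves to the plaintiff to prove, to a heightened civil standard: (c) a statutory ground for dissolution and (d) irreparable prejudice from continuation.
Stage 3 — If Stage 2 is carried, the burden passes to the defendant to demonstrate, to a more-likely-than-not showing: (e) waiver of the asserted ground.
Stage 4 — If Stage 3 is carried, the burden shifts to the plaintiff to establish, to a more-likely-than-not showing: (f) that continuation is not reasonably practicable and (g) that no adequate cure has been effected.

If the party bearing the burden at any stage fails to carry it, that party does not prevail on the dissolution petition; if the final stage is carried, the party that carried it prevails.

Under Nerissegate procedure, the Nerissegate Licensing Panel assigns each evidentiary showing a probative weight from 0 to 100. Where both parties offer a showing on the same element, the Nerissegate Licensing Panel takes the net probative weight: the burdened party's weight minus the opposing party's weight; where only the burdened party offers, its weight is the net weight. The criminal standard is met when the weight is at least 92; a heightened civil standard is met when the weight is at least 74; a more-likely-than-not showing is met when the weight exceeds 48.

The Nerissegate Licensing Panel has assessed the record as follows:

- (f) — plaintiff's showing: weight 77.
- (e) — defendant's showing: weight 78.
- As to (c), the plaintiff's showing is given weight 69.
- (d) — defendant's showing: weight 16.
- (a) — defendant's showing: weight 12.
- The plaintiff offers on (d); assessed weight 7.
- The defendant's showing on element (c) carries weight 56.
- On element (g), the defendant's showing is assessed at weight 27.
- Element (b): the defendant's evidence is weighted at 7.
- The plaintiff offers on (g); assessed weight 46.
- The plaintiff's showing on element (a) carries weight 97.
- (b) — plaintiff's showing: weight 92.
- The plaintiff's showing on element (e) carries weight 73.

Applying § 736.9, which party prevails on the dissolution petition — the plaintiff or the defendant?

Stage 1 — burden on plaintiff; standard: the criminal standard (weight is at least 92).
    (a): 97 − 12 = 85 < 92 [not met]
    (b): 92 − 7 = 85 < 92 [not met]
  The plaintiff does not carry Stage 1.
So the defendant prevails.

defendant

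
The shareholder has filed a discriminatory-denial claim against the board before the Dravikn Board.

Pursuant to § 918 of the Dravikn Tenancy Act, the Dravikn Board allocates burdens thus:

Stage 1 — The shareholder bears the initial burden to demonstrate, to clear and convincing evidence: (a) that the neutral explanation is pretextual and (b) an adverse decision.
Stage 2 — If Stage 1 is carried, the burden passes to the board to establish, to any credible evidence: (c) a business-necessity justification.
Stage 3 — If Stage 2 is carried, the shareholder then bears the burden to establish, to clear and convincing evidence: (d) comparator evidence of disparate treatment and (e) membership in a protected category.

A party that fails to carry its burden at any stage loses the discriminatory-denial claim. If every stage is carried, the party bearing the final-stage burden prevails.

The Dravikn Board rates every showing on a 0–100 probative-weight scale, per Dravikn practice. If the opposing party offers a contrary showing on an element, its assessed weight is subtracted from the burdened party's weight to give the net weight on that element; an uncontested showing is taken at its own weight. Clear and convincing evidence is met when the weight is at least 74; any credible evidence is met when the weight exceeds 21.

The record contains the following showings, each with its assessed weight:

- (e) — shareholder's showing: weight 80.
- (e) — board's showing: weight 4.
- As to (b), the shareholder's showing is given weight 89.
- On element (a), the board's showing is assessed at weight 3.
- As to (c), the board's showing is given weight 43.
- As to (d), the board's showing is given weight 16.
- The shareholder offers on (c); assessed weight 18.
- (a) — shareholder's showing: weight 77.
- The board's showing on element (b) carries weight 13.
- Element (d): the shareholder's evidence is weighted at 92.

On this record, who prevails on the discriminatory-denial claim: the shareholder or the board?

shareholder

Stage 1 (shareholder, clear and convincing evidence, weight is at least 74): (a) net 77−3=74 ≥ 74 — meets; (b) net 89−13=76 ≥ 74 — meets.
  The shareholder carries Stage 1; the board now bears the burden.
Stage 2 (board, any credible evidence, weight exceeds 21): (c) net 43−18=25 > 21 — meets.
  The board carries Stage 2; the shareholder now bears the burden.
Stage 3 (shareholder, clear and convincing evidence, weight is at least 74): (d) net 92−16=76 ≥ 74 — meets; (e) net 80−4=76 ≥ 74 — meets.
  The shareholder carries the last stage.
With every stage satisfied, the shareholder prevails.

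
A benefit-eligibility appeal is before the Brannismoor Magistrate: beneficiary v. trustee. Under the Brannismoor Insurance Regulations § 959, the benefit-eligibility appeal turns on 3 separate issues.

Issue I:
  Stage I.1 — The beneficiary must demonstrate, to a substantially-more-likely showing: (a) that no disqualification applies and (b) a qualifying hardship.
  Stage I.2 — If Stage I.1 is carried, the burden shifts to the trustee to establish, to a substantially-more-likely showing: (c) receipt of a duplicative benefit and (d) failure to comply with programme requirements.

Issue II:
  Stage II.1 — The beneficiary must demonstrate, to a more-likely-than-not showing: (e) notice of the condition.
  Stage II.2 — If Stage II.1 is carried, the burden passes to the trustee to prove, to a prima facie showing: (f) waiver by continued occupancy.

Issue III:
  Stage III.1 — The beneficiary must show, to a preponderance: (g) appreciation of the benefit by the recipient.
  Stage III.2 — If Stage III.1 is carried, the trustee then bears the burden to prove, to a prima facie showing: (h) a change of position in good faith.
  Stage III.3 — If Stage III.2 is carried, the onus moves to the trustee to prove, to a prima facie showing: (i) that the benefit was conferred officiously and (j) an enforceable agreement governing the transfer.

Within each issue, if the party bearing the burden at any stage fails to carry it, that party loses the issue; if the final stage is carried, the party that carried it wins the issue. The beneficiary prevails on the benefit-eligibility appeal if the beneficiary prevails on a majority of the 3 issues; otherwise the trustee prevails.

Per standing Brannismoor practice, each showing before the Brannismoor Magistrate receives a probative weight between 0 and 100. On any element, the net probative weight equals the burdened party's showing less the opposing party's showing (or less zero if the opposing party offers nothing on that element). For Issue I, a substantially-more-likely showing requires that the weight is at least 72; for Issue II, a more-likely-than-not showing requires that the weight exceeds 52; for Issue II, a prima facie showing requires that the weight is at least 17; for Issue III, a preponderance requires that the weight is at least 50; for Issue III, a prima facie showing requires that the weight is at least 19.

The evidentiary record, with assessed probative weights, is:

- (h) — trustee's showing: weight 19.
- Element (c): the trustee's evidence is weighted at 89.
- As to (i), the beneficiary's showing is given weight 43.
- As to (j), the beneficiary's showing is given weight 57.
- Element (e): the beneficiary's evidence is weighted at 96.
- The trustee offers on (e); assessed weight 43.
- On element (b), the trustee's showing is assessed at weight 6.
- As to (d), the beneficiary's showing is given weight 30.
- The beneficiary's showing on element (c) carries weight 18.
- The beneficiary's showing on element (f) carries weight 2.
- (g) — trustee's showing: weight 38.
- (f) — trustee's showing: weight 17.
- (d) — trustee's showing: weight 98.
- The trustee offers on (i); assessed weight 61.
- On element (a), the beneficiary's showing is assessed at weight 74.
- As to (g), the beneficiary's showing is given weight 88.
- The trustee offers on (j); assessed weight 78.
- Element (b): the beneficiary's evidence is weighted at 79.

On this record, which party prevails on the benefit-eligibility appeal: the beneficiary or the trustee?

— Issue I —
Stage I.1 — burden on beneficiary; standard: a substantially-more-likely showing (weight is at least 72).
    (a): 74 ≥ 72 [met]
    (b): 79 − 6 = 73 ≥ 72 [met]
  Stage I.1 is satisfied; the onus moves to the trustee.
Stage I.2 — burden on trustee; standard: a substantially-more-likely showing (weight is at least 72).
    (c): 89 − 18 = 71 < 72 [not met]
    (d): 98 − 30 = 68 < 72 [not met]
  Stage I.2 not carried; the trustee fails its burden.
So the beneficiary prevails on this issue.
— Issue II —
Stage II.1 (beneficiary, a more-likely-than-not showing, weight exceeds 52): (e) net 96−43=53 > 52 — meets.
  The beneficiary carries Stage II.1; the trustee now bears the burden.
Stage II.2 (trustee, a prima facie showing, weight is at least 17): (f) net 17−2=15 < 17 — fails.
  The trustee does not carry Stage II.2.
The analysis ends at Stage II.2; the beneficiary prevails on this issue.
— Issue III —
At Stage III.1 the beneficiary must meet a preponderance (weight is at least 50): on (g) the weight is 88 less the opposing 38 gives net 50, ≥ 50, so (g) meets the standard.
  Stage III.1 is satisfied; the onus moves to the trustee.
At Stage III.2 the trustee must meet a prima facie showing (weight is at least 19): on (h) the weight is 19, which does reach 19, so (h) meets the standard.
  Stage III.2 is satisfied; the trustee continues to bear the burden.
At Stage III.3 the trustee must meet a prima facie showing (weight is at least 19): on (i) the weight is 61 less the opposing 43 gives net 18, which does not reach 19, so (i) does not meet the standard; on (j) the weight is 78 less the opposing 57 gives net 21, which does reach 19, so (j) meets the standard.
  Stage III.3 not carried; the trustee fails its burden.
So the beneficiary prevails on this issue.
Per-issue: Issue I → beneficiary; Issue II → beneficiary; Issue III → beneficiary. The beneficiary must prevail on a majority of issues; overall, the beneficiary prevails.

beneficiary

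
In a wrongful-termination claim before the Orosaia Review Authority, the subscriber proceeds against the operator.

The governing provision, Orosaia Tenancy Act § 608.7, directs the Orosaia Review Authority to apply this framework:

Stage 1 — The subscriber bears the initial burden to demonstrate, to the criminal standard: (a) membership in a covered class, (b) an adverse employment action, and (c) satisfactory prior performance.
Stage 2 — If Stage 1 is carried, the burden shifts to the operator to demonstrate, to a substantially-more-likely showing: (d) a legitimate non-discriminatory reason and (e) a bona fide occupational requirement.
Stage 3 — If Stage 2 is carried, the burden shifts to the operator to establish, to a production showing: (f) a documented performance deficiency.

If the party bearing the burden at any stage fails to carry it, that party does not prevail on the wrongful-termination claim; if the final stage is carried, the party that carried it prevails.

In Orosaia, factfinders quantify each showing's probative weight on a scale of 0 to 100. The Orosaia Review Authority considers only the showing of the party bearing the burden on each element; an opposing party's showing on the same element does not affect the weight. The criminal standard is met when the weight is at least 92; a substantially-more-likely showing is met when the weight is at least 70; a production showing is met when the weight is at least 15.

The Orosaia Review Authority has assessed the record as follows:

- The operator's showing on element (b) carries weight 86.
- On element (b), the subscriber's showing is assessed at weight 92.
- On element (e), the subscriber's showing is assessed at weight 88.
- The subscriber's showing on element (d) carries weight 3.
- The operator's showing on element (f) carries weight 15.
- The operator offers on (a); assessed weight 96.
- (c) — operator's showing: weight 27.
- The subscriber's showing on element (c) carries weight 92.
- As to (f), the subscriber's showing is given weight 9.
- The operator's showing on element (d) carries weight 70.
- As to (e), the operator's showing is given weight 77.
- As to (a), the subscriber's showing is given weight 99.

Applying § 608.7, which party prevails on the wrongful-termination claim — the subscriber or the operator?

operator

Stage 1 (subscriber, the criminal standard, weight is at least 92): (a) 99 (operator's 96 disregarded) ≥ 92 — meets; (b) 92 (operator's 86 disregarded) ≥ 92 — meets; (c) 92 (operator's 27 disregarded) ≥ 92 — meets.
  All elements met. The burden passes to the operator.
Stage 2 (operator, a substantially-more-likely showing, weight is at least 70): (d) 70 (subscriber's 3 disregarded) ≥ 70 — meets; (e) 77 (subscriber's 88 disregarded) ≥ 70 — meets.
  All elements met. The operator retains the burden for Stage 3.
Stage 3 (operator, a production showing, weight is at least 15): (f) 15 (subscriber's 9 disregarded) ≥ 15 — meets.
  Stage 3 carried; the final stage is satisfied.
Every stage carried; the operator prevails.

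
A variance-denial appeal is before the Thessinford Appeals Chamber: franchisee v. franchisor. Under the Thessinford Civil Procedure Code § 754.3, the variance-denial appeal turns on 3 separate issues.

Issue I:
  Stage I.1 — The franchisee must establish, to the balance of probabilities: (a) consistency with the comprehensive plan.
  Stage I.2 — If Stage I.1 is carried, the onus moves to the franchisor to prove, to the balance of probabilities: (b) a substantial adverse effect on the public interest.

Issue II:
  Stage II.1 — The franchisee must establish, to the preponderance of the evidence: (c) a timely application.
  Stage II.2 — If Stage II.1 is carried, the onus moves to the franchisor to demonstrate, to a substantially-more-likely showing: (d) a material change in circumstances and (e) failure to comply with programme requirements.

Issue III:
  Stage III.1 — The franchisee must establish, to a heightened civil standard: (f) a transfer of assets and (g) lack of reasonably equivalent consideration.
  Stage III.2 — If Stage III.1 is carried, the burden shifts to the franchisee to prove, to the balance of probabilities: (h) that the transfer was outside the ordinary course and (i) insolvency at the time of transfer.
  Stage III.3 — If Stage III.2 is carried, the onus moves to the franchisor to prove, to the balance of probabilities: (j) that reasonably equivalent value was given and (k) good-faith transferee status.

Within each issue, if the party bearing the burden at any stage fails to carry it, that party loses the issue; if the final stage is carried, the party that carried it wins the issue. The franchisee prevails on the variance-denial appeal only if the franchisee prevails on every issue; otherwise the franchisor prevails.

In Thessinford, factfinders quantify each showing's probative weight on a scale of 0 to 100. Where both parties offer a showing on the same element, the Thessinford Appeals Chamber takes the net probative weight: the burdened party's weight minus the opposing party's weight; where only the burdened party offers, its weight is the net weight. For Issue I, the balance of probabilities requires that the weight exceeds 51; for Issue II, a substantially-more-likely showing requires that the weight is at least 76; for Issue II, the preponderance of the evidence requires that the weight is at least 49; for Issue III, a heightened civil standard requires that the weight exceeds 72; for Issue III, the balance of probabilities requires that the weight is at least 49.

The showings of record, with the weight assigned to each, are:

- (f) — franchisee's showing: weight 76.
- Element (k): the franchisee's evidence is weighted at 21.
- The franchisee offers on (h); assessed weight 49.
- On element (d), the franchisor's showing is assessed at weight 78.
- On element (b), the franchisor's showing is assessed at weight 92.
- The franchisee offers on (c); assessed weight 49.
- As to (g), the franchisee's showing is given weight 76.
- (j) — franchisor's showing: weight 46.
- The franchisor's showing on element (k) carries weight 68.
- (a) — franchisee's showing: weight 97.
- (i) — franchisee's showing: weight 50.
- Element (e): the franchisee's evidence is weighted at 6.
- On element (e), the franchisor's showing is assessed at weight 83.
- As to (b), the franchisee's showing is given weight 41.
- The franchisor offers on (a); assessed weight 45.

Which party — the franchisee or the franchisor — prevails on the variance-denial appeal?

franchisor

— Issue I —
At Stage I.1 the franchisee must meet the balance of probabilities (weight exceeds 51): on (a) the weight is 97 less the opposing 45 gives net 52, > 51, so (a) meets the standard.
  All elements met. The burden passes to the franchisor.
At Stage I.2 the franchisor must meet the balance of probabilities (weight exceeds 51): on (b) the weight is 92 less the opposing 41 gives net 51, ≤ 51, so (b) does not meet the standard.
  Stage I.2 not carried; the franchisor fails its burden.
The analysis ends at Stage I.2; the franchisee prevails on this issue.
— Issue II —
At Stage II.1 the franchisee must meet the preponderance of the evidence (weight is at least 49): on (c) the weight is 49, which does reach 49, so (c) meets the standard.
  Stage II.1 is satisfied; the onus moves to the franchisor.
At Stage II.2 the franchisor must meet a substantially-more-likely showing (weight is at least 76): on (d) the weight is 78, ≥ 76, so (d) meets the standard; on (e) the weight is 83 less the opposing 6 gives net 77, which does reach 76, so (e) meets the standard.
  The franchisor carries the last stage.
Every stage carried; the franchisor prevails on this issue.
— Issue III —
Stage III.1 (franchisee, a heightened civil standard, weight exceeds 72): (f) 76 > 72 — meets; (g) 76 > 72 — meets.
  All elements met. The franchisee retains the burden for Stage III.2.
Stage III.2 (franchisee, the balance of probabilities, weight is at least 49): (h) 49 ≥ 49 — meets; (i) 50 ≥ 49 — meets.
  All elements met. The burden passes to the franchisor.
Stage III.3 (franchisor, the balance of probabilities, weight is at least 49): (j) 46 < 49 — fails; (k) net 68−21=47 < 49 — fails.
  The franchisor does not carry Stage III.3.
The franchisee prevails on this issue.
Per-issue: Issue I → franchisee; Issue II → franchisor; Issue III → franchisee. The franchisee must prevail on every issue; overall, the franchisor prevails.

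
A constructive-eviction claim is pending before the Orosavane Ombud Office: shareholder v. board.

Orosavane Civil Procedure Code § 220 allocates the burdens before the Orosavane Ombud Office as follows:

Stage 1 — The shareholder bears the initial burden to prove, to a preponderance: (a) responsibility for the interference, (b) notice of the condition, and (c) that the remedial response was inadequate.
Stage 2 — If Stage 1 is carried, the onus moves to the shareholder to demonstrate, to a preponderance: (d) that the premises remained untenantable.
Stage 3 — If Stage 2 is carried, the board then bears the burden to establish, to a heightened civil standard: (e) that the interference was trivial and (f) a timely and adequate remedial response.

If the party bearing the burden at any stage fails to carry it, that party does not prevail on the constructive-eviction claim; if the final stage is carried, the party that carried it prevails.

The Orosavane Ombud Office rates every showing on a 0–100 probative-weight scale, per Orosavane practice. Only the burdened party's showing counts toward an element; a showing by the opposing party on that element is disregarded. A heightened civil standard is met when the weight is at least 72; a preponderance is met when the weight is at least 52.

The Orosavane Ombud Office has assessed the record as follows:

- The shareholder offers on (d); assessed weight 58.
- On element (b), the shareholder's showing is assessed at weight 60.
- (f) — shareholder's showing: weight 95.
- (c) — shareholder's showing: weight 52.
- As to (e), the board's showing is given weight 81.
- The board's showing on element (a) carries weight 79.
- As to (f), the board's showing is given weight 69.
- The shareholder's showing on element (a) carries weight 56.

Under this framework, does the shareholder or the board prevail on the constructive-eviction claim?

At Stage 1 the shareholder must meet a preponderance (weight is at least 52): on (a) the weight is 56 (the board's 79 is given no effect), ≥ 52, so (a) meets the standard; on (b) the weight is 60, which does reach 52, so (b) meets the standard; on (c) the weight is 52, which does reach 52, so (c) meets the standard.
  All elements met. The shareholder retains the burden for Stage 2.
At Stage 2 the shareholder must meet a preponderance (weight is at least 52): on (d) the weight is 58, ≥ 52, so (d) meets the standard.
  Stage 2 carried; the burden shifts to the board.
At Stage 3 the board must meet a heightened civil standard (weight is at least 72): on (e) the weight is 81, which does reach 72, so (e) meets the standard; on (f) the weight is 69 (the shareholder's 95 is given no effect), which does not reach 72, so (f) does not meet the standard.
  The board does not carry Stage 3.
So the shareholder prevails.

shareholder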